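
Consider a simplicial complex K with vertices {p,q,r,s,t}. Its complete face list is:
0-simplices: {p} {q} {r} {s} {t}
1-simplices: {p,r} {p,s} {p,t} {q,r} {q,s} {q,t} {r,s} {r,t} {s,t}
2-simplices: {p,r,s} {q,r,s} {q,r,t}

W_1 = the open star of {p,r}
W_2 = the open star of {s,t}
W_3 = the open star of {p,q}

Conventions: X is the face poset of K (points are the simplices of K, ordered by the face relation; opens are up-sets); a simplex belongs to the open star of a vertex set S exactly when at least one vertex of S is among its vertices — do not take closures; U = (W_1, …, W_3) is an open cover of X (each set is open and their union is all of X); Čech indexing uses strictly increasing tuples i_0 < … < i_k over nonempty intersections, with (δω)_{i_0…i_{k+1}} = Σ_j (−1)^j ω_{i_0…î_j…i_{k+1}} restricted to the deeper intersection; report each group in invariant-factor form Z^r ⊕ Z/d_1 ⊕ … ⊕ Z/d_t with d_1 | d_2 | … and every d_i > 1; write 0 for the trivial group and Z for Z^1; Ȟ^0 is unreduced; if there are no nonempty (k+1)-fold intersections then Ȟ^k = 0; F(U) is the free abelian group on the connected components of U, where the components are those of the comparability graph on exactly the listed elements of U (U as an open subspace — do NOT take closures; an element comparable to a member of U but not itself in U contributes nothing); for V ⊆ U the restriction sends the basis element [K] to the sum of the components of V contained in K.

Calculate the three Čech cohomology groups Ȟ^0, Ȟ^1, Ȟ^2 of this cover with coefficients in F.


Ȟ^0(U;F) ≅ Z, Ȟ^1(U;F) ≅ Z^2 and Ȟ^2(U;F) ≅ 0

nonempty overlaps:
  W1={{p},{r},{p,r},{p,s},{p,t},{q,r},{r,s},{r,t},{p,r,s},{q,r,s},{q,r,t}} W2={{s},{t},{p,s},{p,t},{q,s},{q,t},{r,s},{r,t},{s,t},{p,r,s},{q,r,s},{q,r,t}} W3={{p},{q},{p,r},{p,s},{p,t},{q,r},{q,s},{q,t},{p,r,s},{q,r,s},{q,r,t}}
  W12={{p,s},{p,t},{r,s},{r,t},{p,r,s},{q,r,s},{q,r,t}} W13={{p},{p,r},{p,s},{p,t},{q,r},{p,r,s},{q,r,s},{q,r,t}} W23={{p,s},{p,t},{q,s},{q,t},{p,r,s},{q,r,s},{q,r,t}}
  W123={{p,s},{p,t},{p,r,s},{q,r,s},{q,r,t}}
components per intersection:
  W1: {{p},{r},{p,r},{p,s},{p,t},{q,r},{r,s},{r,t},{p,r,s},{q,r,s},{q,r,t}}
  W2: {{s},{t},{p,s},{p,t},{q,s},{q,t},{r,s},{r,t},{s,t},{p,r,s},{q,r,s},{q,r,t}}
  W3: {{p},{p,r},{p,s},{p,t},{p,r,s}} {{q},{q,r},{q,s},{q,t},{q,r,s},{q,r,t}}
  W12: {{p,s},{r,s},{p,r,s},{q,r,s}} {{p,t}} {{r,t},{q,r,t}}
  W13: {{p},{p,r},{p,s},{p,t},{p,r,s}} {{q,r},{q,r,s},{q,r,t}}
  W23: {{p,s},{p,r,s}} {{p,t}} {{q,s},{q,r,s}} {{q,t},{q,r,t}}
  W123: {{p,s},{p,r,s}} {{p,t}} {{q,r,s}} {{q,r,t}}
C dims 4,9,4; δ0: rk 3, SNF 1^3; δ1: rk 4, SNF 1^4
degree 0: 4−3−0 = 1 → Ȟ^0 ≅ Z
degree 1: 9−4−3 = 2 → Ȟ^1 ≅ Z^2
degree 2: 4−0−4 = 0 → Ȟ^2 ≅ 0


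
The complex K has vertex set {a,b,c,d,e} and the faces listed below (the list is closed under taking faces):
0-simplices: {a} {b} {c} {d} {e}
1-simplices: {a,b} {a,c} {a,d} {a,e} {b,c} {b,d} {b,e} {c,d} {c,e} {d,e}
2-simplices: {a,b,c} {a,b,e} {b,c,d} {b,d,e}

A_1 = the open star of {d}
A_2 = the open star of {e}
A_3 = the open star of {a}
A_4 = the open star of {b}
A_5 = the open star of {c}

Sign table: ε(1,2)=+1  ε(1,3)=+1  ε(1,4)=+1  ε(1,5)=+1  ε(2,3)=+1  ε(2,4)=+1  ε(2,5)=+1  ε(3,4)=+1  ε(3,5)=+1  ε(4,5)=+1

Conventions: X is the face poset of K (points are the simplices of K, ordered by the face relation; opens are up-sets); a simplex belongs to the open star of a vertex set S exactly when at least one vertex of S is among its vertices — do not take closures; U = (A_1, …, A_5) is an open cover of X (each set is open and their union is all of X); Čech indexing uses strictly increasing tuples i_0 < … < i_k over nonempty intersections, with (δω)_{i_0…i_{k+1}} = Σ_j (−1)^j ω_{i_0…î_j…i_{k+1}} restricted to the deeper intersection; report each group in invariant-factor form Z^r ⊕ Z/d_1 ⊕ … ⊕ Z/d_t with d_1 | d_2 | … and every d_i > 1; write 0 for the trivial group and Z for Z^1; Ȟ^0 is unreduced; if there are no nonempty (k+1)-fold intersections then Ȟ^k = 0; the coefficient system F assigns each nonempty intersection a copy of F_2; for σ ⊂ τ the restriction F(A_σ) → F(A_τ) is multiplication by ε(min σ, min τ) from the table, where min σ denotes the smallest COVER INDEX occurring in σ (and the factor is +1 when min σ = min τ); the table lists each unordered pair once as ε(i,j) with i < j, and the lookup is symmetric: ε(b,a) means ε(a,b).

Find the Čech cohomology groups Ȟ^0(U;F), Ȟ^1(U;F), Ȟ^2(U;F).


Ȟ^0 = Z/2,  Ȟ^1 = Z/2 ⊕ Z/2,  Ȟ^2 = 0

nerve simplices:
  A1={{d},{a,d},{b,d},{c,d},{d,e},{b,c,d},{b,d,e}} A2={{e},{a,e},{b,e},{c,e},{d,e},{a,b,e},{b,d,e}} A3={{a},{a,b},{a,c},{a,d},{a,e},{a,b,c},{a,b,e}} A4={{b},{a,b},{b,c},{b,d},{b,e},{a,b,c},{a,b,e},{b,c,d},{b,d,e}} A5={{c},{a,c},{b,c},{c,d},{c,e},{a,b,c},{b,c,d}}
  A12={{d,e},{b,d,e}} A13={{a,d}} A14={{b,d},{b,c,d},{b,d,e}} A15={{c,d},{b,c,d}} A23={{a,e},{a,b,e}} A24={{b,e},{a,b,e},{b,d,e}} A25={{c,e}} A34={{a,b},{a,b,c},{a,b,e}} A35={{a,c},{a,b,c}} A45={{b,c},{a,b,c},{b,c,d}}
  A124={{b,d,e}} A145={{b,c,d}} A234={{a,b,e}} A345={{a,b,c}}
C dims 5,10,4; δ0: rk_F2 4; δ1: rk_F2 4
degree 0: 5−4−0 = 1 → Ȟ^0 ≅ Z/2
degree 1: 10−4−4 = 2 → Ȟ^1 ≅ Z/2 ⊕ Z/2
degree 2: 4−0−4 = 0 → Ȟ^2 ≅ 0


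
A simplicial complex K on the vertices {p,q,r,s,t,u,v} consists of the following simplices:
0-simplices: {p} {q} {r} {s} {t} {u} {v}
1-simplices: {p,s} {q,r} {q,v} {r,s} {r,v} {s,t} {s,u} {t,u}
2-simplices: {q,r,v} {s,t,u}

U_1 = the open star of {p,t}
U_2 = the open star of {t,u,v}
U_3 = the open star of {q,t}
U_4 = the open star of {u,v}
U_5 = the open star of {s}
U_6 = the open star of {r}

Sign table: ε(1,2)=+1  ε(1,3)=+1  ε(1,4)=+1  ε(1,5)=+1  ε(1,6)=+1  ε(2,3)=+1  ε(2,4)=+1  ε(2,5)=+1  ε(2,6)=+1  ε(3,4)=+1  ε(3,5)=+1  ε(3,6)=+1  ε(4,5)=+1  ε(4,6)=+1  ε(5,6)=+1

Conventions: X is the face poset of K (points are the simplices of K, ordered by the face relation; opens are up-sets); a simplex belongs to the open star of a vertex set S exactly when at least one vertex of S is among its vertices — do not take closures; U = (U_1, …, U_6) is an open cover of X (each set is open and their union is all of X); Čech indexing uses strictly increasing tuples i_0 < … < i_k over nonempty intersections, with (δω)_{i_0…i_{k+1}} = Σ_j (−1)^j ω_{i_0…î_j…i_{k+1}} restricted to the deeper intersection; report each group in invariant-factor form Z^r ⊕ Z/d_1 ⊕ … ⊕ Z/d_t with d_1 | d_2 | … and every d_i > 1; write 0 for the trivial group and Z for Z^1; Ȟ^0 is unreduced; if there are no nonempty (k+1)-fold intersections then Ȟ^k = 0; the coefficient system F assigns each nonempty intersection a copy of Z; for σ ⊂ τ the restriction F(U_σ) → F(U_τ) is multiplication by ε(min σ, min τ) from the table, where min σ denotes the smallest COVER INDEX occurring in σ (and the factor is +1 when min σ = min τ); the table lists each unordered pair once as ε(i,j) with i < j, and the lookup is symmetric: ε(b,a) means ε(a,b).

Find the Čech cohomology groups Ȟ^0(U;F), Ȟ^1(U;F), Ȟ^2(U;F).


Ȟ^0(U;F) ≅ Z, Ȟ^1(U;F) ≅ Z and Ȟ^2(U;F) ≅ 0

nonempty intersections:
  U1={{p},{t},{p,s},{s,t},{t,u},{s,t,u}} U2={{t},{u},{v},{q,v},{r,v},{s,t},{s,u},{t,u},{q,r,v},{s,t,u}} U3={{q},{t},{q,r},{q,v},{s,t},{t,u},{q,r,v},{s,t,u}} U4={{u},{v},{q,v},{r,v},{s,u},{t,u},{q,r,v},{s,t,u}} U5={{s},{p,s},{r,s},{s,t},{s,u},{s,t,u}} U6={{r},{q,r},{r,s},{r,v},{q,r,v}}
  U12={{t},{s,t},{t,u},{s,t,u}} U13={{t},{s,t},{t,u},{s,t,u}} U14={{t,u},{s,t,u}} U15={{p,s},{s,t},{s,t,u}} U23={{t},{q,v},{s,t},{t,u},{q,r,v},{s,t,u}} U24={{u},{v},{q,v},{r,v},{s,u},{t,u},{q,r,v},{s,t,u}} U25={{s,t},{s,u},{s,t,u}} U26={{r,v},{q,r,v}} U34={{q,v},{t,u},{q,r,v},{s,t,u}} U35={{s,t},{s,t,u}} U36={{q,r},{q,r,v}} U45={{s,u},{s,t,u}} U46={{r,v},{q,r,v}} U56={{r,s}}
  U123={{t},{s,t},{t,u},{s,t,u}} U124={{t,u},{s,t,u}} U125={{s,t},{s,t,u}} U134={{t,u},{s,t,u}} U135={{s,t},{s,t,u}} U145={{s,t,u}} U234={{q,v},{t,u},{q,r,v},{s,t,u}} U235={{s,t},{s,t,u}} U236={{q,r,v}} U245={{s,u},{s,t,u}} U246={{r,v},{q,r,v}} U345={{s,t,u}} U346={{q,r,v}}
  U1234={{t,u},{s,t,u}} U1235={{s,t},{s,t,u}} U1245={{s,t,u}} U1345={{s,t,u}} U2345={{s,t,u}} U2346={{q,r,v}}
  U12345={{s,t,u}}
C dims 6,14,13,6; δ0: rk 5, SNF 1^5; δ1: rk 8, SNF 1^8; δ2: rk 5, SNF 1^5
Ȟ^0: (6−5)−0=1 ⇒ Z
Ȟ^1: (14−8)−5=1 ⇒ Z
Ȟ^2: (13−5)−8=0 ⇒ 0


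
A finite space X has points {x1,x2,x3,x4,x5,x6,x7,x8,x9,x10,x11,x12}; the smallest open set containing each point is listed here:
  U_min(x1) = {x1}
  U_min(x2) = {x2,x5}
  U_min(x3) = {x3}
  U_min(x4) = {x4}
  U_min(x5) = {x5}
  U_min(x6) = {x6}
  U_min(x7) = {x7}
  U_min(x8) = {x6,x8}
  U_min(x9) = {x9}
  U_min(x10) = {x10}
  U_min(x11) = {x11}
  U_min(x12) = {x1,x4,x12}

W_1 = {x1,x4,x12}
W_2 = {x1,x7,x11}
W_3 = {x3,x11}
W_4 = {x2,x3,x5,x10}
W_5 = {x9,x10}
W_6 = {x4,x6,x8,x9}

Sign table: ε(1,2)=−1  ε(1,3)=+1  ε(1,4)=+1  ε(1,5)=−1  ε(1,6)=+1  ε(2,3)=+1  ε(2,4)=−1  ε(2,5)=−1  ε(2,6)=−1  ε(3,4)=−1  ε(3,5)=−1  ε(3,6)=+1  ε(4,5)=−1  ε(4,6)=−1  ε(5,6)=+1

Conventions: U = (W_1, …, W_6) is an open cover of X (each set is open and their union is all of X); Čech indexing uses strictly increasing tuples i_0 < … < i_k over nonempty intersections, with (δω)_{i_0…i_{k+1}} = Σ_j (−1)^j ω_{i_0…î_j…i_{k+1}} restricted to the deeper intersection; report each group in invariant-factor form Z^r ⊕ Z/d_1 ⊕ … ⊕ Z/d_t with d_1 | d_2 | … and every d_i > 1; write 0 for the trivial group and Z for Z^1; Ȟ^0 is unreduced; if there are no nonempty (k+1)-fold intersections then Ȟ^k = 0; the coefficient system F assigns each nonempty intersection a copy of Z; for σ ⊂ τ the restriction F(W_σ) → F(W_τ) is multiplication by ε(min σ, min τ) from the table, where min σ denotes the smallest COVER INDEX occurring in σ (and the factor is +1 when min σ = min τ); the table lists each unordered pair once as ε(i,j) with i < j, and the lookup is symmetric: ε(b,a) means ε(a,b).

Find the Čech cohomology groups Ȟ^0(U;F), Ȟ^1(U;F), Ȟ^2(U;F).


Ȟ^0(U;F) ≅ 0,  Ȟ^1(U;F) ≅ Z/2,  Ȟ^2(U;F) ≅ 0

intersection data:
  W12={x1} W16={x4} W23={x11} W34={x3} W45={x10} W56={x9}
C dims 6,6; δ0: rk 6, SNF 1^5·2
Ȟ^0 = (6 − 6) − 0 = 0, so Ȟ^0 ≅ 0
Ȟ^1 = (6 − 0) − 6 = 0 plus torsion [2], so Ȟ^1 ≅ Z/2
Ȟ^2 = (0 − 0) − 0 = 0, so Ȟ^2 ≅ 0


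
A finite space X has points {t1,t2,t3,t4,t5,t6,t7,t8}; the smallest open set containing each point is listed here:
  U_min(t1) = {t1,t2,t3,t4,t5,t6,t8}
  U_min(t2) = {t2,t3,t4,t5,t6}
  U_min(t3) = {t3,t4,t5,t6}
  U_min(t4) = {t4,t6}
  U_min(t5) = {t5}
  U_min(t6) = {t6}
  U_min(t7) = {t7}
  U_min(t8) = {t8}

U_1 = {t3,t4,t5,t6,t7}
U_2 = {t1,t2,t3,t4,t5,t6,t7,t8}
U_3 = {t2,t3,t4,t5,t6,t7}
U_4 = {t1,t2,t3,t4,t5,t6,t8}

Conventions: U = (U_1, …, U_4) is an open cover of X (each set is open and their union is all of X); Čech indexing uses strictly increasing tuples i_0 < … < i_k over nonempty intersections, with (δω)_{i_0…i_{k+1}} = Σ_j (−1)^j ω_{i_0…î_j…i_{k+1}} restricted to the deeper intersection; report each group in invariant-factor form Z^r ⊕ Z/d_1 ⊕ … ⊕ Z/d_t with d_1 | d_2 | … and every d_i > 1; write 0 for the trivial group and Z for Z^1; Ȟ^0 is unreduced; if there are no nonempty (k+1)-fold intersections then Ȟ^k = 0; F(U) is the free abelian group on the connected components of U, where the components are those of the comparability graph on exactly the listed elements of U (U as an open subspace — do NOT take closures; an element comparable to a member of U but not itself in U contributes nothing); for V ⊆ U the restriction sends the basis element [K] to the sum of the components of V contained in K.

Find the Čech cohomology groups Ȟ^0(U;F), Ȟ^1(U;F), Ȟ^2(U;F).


intersection data:
  U12={t3,t4,t5,t6,t7} U13={t3,t4,t5,t6,t7} U14={t3,t4,t5,t6} U23={t2,t3,t4,t5,t6,t7} U24={t1,t2,t3,t4,t5,t6,t8} U34={t2,t3,t4,t5,t6}
  U123={t3,t4,t5,t6,t7} U124={t3,t4,t5,t6} U134={t3,t4,t5,t6} U234={t2,t3,t4,t5,t6}
  U1234={t3,t4,t5,t6}
components per intersection:
  U1: {t3,t4,t5,t6} {t7}
  U2: {t1,t2,t3,t4,t5,t6,t8} {t7}
  U3: {t2,t3,t4,t5,t6} {t7}
  U4: {t1,t2,t3,t4,t5,t6,t8}
  U12: {t3,t4,t5,t6} {t7}
  U13: {t3,t4,t5,t6} {t7}
  U14: {t3,t4,t5,t6}
  U23: {t2,t3,t4,t5,t6} {t7}
  U24: {t1,t2,t3,t4,t5,t6,t8}
  U34: {t2,t3,t4,t5,t6}
  U123: {t3,t4,t5,t6} {t7}
  U124: {t3,t4,t5,t6}
  U134: {t3,t4,t5,t6}
  U234: {t2,t3,t4,t5,t6}
  U1234: {t3,t4,t5,t6}
C dims 7,9,5,1; δ0: rk 5, SNF 1^5; δ1: rk 4, SNF 1^4; δ2: rk 1, SNF 1^1
Ȟ^0 = (7 − 5) − 0 = 2, so Ȟ^0 ≅ Z^2
Ȟ^1 = (9 − 4) − 5 = 0, so Ȟ^1 ≅ 0
Ȟ^2 = (5 − 1) − 4 = 0, so Ȟ^2 ≅ 0

Ȟ^0 ≅ Z^2, Ȟ^1 ≅ 0, Ȟ^2 ≅ 0


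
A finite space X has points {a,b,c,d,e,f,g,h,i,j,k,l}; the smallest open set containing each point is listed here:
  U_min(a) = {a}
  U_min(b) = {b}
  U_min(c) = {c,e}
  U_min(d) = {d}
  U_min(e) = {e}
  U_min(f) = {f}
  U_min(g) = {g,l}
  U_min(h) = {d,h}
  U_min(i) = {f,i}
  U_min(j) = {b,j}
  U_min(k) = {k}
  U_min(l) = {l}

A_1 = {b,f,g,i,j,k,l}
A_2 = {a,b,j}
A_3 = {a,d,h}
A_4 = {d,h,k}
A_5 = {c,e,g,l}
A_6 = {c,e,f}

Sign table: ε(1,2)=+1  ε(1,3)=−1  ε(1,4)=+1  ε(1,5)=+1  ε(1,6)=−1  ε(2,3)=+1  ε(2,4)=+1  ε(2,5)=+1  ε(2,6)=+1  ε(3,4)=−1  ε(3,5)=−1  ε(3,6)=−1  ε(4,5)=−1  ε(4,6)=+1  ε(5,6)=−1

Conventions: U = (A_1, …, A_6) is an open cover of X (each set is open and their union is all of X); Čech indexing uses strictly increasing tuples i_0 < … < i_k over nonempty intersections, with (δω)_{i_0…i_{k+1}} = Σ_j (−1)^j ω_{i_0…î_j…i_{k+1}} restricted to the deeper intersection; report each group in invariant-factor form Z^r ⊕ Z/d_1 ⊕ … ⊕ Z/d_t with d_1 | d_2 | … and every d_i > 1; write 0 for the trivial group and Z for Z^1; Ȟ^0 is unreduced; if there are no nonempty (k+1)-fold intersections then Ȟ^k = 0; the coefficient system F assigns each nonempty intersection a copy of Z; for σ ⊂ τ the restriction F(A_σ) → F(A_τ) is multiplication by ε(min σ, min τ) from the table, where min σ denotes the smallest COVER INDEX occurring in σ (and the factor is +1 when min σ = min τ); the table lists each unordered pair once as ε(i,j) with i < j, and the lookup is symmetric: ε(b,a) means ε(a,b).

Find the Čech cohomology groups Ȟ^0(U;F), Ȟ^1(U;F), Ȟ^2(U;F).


Ȟ^0(U;F) ≅ 0,  Ȟ^1(U;F) ≅ Z ⊕ Z/2,  Ȟ^2(U;F) ≅ 0

nerve of the cover:
  A12={b,j} A14={k} A15={g,l} A16={f} A23={a} A34={d,h} A56={c,e}
C dims 6,7; δ0: rk 6, SNF 1^5·2
Ȟ^0 = (6 − 6) − 0 = 0, so Ȟ^0 ≅ 0
Ȟ^1 = (7 − 0) − 6 = 1 plus torsion [2], so Ȟ^1 ≅ Z ⊕ Z/2
Ȟ^2 = (0 − 0) − 0 = 0, so Ȟ^2 ≅ 0


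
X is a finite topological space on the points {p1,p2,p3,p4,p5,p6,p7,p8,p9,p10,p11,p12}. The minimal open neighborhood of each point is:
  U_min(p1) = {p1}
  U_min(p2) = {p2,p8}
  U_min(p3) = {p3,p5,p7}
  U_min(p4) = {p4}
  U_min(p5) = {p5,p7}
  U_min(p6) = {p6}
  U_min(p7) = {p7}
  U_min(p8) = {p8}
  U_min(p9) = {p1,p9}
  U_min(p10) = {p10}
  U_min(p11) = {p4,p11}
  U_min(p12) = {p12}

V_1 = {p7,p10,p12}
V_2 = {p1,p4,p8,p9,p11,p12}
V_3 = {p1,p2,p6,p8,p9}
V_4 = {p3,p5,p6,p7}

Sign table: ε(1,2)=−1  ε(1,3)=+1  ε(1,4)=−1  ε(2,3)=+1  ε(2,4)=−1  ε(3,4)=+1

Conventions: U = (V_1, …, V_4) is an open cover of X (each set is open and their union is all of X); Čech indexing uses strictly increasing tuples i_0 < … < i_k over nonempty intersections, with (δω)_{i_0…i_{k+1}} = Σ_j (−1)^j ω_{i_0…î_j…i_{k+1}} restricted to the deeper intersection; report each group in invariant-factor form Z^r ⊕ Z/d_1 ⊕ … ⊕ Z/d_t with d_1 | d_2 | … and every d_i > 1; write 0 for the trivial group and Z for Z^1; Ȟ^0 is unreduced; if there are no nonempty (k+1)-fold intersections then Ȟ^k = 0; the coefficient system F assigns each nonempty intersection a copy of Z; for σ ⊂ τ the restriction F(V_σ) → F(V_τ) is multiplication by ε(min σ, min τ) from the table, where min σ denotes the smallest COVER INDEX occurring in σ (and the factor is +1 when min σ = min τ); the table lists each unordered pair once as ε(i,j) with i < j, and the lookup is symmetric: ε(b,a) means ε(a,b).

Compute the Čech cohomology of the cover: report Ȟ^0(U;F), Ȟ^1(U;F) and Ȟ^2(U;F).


Ȟ^0 = Z,  Ȟ^1 = Z,  Ȟ^2 = 0

cover nerve:
  V12={p12} V14={p7} V23={p1,p8,p9} V34={p6}
C dims 4,4; δ0: rk 3, SNF 1^3
Ȟ^0: (4−3)−0=1 ⇒ Z
Ȟ^1: (4−0)−3=1 ⇒ Z
Ȟ^2: (0−0)−0=0 ⇒ 0


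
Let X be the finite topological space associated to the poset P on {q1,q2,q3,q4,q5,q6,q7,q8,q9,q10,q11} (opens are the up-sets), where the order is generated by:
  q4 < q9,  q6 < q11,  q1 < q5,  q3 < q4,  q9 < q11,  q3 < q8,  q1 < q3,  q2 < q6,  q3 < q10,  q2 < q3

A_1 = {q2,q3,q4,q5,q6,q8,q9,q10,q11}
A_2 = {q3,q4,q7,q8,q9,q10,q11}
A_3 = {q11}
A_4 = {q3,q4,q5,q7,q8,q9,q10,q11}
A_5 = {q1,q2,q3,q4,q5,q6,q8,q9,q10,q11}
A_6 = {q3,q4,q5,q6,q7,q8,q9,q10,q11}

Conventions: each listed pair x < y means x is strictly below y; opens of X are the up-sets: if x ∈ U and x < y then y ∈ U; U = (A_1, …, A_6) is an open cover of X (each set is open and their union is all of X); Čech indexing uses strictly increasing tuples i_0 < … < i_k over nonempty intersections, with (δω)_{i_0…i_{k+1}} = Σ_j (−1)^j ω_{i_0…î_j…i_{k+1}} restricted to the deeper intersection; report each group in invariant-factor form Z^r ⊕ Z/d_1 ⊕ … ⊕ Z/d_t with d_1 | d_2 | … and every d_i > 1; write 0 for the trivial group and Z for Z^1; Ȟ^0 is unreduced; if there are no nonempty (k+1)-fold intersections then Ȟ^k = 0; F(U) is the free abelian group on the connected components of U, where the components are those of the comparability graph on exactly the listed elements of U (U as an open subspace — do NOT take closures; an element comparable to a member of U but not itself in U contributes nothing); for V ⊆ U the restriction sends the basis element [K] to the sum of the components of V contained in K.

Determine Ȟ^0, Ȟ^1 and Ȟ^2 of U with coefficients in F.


Ȟ^0 ≅ Z^2, Ȟ^1 ≅ 0, Ȟ^2 ≅ 0

nerve simplices:
  A12={q3,q4,q8,q9,q10,q11} A13={q11} A14={q3,q4,q5,q8,q9,q10,q11} A15={q2,q3,q4,q5,q6,q8,q9,q10,q11} A16={q3,q4,q5,q6,q8,q9,q10,q11} A23={q11} A24={q3,q4,q7,q8,q9,q10,q11} A25={q3,q4,q8,q9,q10,q11} A26={q3,q4,q7,q8,q9,q10,q11} A34={q11} A35={q11} A36={q11} A45={q3,q4,q5,q8,q9,q10,q11} A46={q3,q4,q5,q7,q8,q9,q10,q11} A56={q3,q4,q5,q6,q8,q9,q10,q11}
  A123={q11} A124={q3,q4,q8,q9,q10,q11} A125={q3,q4,q8,q9,q10,q11} A126={q3,q4,q8,q9,q10,q11} A134={q11} A135={q11} A136={q11} A145={q3,q4,q5,q8,q9,q10,q11} A146={q3,q4,q5,q8,q9,q10,q11} A156={q3,q4,q5,q6,q8,q9,q10,q11} A234={q11} A235={q11} A236={q11} A245={q3,q4,q8,q9,q10,q11} A246={q3,q4,q7,q8,q9,q10,q11} A256={q3,q4,q8,q9,q10,q11} A345={q11} A346={q11} A356={q11} A456={q3,q4,q5,q8,q9,q10,q11}
  A1234={q11} A1235={q11} A1236={q11} A1245={q3,q4,q8,q9,q10,q11} A1246={q3,q4,q8,q9,q10,q11} A1256={q3,q4,q8,q9,q10,q11} A1345={q11} A1346={q11} A1356={q11} A1456={q3,q4,q5,q8,q9,q10,q11} A2345={q11} A2346={q11} A2356={q11} A2456={q3,q4,q8,q9,q10,q11} A3456={q11}
  A12345={q11} A12346={q11} A12356={q11} A12456={q3,q4,q8,q9,q10,q11} A13456={q11} A23456={q11}
  A123456={q11}
components per intersection:
  A1: {q2,q3,q4,q6,q8,q9,q10,q11} {q5}
  A2: {q3,q4,q8,q9,q10,q11} {q7}
  A3: {q11}
  A4: {q3,q4,q8,q9,q10,q11} {q5} {q7}
  A5: {q1,q2,q3,q4,q5,q6,q8,q9,q10,q11}
  A6: {q3,q4,q6,q8,q9,q10,q11} {q5} {q7}
  A12: {q3,q4,q8,q9,q10,q11}
  A13: {q11}
  A14: {q3,q4,q8,q9,q10,q11} {q5}
  A15: {q2,q3,q4,q6,q8,q9,q10,q11} {q5}
  A16: {q3,q4,q6,q8,q9,q10,q11} {q5}
  A23: {q11}
  A24: {q3,q4,q8,q9,q10,q11} {q7}
  A25: {q3,q4,q8,q9,q10,q11}
  A26: {q3,q4,q8,q9,q10,q11} {q7}
  A34: {q11}
  A35: {q11}
  A36: {q11}
  A45: {q3,q4,q8,q9,q10,q11} {q5}
  A46: {q3,q4,q8,q9,q10,q11} {q5} {q7}
  A56: {q3,q4,q6,q8,q9,q10,q11} {q5}
  A123: {q11}
  A124: {q3,q4,q8,q9,q10,q11}
  A125: {q3,q4,q8,q9,q10,q11}
  A126: {q3,q4,q8,q9,q10,q11}
  A134: {q11}
  A135: {q11}
  A136: {q11}
  A145: {q3,q4,q8,q9,q10,q11} {q5}
  A146: {q3,q4,q8,q9,q10,q11} {q5}
  A156: {q3,q4,q6,q8,q9,q10,q11} {q5}
  A234: {q11}
  A235: {q11}
  A236: {q11}
  A245: {q3,q4,q8,q9,q10,q11}
  A246: {q3,q4,q8,q9,q10,q11} {q7}
  A256: {q3,q4,q8,q9,q10,q11}
  A345: {q11}
  A346: {q11}
  A356: {q11}
  A456: {q3,q4,q8,q9,q10,q11} {q5}
  A1234: {q11}
  A1235: {q11}
  A1236: {q11}
  A1245: {q3,q4,q8,q9,q10,q11}
  A1246: {q3,q4,q8,q9,q10,q11}
  A1256: {q3,q4,q8,q9,q10,q11}
  A1345: {q11}
  A1346: {q11}
  A1356: {q11}
  A1456: {q3,q4,q8,q9,q10,q11} {q5}
  A2345: {q11}
  A2346: {q11}
  A2356: {q11}
  A2456: {q3,q4,q8,q9,q10,q11}
  A3456: {q11}
  A12345: {q11}
  A12346: {q11}
  A12356: {q11}
  A12456: {q3,q4,q8,q9,q10,q11}
  A13456: {q11}
  A23456: {q11}
  A123456: {q11}
C dims 12,24,25,16; δ0: rk 10, SNF 1^10; δ1: rk 14, SNF 1^14; δ2: rk 11, SNF 1^11
degree 0: 12−10−0 = 2 → Ȟ^0 ≅ Z^2
degree 1: 24−14−10 = 0 → Ȟ^1 ≅ 0
degree 2: 25−11−14 = 0 → Ȟ^2 ≅ 0


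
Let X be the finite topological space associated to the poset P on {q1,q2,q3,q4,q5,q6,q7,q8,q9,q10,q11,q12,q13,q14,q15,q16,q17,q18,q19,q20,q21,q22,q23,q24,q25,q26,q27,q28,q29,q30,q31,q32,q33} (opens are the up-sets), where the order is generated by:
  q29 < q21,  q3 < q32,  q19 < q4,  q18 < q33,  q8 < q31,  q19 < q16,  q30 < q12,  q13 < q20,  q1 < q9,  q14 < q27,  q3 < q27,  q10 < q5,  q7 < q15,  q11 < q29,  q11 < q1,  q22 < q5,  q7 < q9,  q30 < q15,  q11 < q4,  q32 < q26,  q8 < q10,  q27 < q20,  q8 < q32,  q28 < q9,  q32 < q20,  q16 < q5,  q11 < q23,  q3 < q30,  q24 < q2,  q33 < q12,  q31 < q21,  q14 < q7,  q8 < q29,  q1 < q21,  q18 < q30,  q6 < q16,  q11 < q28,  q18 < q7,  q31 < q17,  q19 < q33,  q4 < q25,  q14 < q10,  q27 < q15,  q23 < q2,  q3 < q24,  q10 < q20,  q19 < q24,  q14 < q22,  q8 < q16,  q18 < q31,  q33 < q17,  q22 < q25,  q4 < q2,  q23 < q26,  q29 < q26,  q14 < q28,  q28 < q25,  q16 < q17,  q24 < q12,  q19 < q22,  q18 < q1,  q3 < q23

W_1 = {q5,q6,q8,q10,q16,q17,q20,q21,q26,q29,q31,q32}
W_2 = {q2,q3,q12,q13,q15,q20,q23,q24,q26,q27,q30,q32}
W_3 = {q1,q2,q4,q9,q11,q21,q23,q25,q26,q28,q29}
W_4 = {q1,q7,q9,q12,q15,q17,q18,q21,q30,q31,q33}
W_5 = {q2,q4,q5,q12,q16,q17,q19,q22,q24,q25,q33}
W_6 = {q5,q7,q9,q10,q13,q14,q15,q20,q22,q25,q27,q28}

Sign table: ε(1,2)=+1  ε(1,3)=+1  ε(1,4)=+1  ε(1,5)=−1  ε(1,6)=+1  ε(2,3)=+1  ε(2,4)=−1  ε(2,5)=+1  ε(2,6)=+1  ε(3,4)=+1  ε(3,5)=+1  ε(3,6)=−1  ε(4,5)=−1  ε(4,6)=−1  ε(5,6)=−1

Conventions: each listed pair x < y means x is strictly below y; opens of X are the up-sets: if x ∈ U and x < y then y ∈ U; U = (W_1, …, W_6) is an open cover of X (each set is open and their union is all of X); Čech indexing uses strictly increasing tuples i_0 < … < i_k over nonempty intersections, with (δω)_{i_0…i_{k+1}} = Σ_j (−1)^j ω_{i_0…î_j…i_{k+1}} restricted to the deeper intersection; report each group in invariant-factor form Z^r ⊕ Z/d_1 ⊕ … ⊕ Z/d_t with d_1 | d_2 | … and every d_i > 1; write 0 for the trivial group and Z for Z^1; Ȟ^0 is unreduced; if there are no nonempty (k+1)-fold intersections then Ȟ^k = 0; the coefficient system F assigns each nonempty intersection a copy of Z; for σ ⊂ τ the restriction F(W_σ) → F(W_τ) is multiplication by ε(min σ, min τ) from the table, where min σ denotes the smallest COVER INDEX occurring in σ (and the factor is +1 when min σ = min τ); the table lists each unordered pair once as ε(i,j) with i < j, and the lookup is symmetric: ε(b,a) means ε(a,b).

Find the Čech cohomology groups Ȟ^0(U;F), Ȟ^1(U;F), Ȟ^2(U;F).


nerve simplices:
  W12={q20,q26,q32} W13={q21,q26,q29} W14={q17,q21,q31} W15={q5,q16,q17} W16={q5,q10,q20} W23={q2,q23,q26} W24={q12,q15,q30} W25={q2,q12,q24} W26={q13,q15,q20,q27} W34={q1,q9,q21} W35={q2,q4,q25} W36={q9,q25,q28} W45={q12,q17,q33} W46={q7,q9,q15} W56={q5,q22,q25}
  W123={q26} W126={q20} W134={q21} W145={q17} W156={q5} W235={q2} W245={q12} W246={q15} W346={q9} W356={q25}
C dims 6,15,10; δ0: rk 6, SNF 1^5·2; δ1: rk 9, SNF 1^9
degree 0: 6−6−0 = 0 → Ȟ^0 ≅ 0
degree 1: 15−9−6 = 0 plus torsion [2] → Ȟ^1 ≅ Z/2
degree 2: 10−0−9 = 1 → Ȟ^2 ≅ Z

Ȟ^0 ≅ 0,  Ȟ^1 ≅ Z/2,  Ȟ^2 ≅ Z


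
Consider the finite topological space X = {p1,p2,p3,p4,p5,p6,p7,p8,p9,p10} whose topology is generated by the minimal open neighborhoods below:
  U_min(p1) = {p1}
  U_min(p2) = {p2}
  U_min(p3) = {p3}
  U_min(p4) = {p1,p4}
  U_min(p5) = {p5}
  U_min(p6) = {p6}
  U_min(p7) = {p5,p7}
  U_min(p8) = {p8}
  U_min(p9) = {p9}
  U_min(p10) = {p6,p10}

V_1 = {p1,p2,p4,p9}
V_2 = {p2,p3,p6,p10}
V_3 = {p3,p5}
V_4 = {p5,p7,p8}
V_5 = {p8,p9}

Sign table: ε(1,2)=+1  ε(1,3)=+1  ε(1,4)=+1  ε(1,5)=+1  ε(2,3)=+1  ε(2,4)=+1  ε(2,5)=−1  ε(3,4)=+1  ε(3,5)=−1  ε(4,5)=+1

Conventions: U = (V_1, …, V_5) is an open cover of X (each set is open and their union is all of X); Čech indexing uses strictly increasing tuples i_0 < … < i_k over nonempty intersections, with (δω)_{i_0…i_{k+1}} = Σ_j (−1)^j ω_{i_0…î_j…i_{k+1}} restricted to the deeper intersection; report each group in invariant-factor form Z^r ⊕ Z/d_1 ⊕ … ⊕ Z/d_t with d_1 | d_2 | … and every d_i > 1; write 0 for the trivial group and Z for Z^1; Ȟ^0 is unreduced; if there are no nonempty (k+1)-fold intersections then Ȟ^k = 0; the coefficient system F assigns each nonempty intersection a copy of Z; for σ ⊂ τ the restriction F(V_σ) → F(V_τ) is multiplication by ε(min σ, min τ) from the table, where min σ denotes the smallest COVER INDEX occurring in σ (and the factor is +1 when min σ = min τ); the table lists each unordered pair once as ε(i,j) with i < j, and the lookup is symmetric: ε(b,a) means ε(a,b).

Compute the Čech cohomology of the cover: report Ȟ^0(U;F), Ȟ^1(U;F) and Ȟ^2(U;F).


Ȟ^0 = Z, Ȟ^1 = Z and Ȟ^2 = 0

intersection data:
  V12={p2} V15={p9} V23={p3} V34={p5} V45={p8}
C dims 5,5; δ0: rk 4, SNF 1^4
Ȟ^0 = (5 − 4) − 0 = 1, so Ȟ^0 ≅ Z
Ȟ^1 = (5 − 0) − 4 = 1, so Ȟ^1 ≅ Z
Ȟ^2 = (0 − 0) − 0 = 0, so Ȟ^2 ≅ 0


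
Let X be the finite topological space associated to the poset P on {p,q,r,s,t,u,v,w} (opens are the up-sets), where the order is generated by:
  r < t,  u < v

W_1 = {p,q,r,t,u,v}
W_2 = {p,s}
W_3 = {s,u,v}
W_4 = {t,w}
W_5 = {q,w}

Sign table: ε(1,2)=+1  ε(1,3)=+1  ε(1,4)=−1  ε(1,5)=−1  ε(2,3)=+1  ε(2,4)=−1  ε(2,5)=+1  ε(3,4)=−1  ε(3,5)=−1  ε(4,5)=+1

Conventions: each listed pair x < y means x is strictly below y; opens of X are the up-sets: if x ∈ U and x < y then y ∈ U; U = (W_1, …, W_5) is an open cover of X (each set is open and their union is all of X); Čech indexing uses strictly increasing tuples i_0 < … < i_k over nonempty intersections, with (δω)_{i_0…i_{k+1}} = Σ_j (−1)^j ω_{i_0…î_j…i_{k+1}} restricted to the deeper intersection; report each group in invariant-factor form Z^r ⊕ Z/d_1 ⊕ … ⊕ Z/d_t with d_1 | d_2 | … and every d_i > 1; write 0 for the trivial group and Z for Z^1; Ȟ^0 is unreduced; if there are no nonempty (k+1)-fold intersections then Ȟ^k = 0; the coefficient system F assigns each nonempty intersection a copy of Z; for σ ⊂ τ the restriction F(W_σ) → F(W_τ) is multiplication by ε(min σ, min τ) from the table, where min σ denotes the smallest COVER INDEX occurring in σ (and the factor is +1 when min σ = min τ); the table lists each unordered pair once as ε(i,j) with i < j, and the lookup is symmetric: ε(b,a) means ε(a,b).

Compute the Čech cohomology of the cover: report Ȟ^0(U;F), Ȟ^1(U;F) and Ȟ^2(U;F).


Ȟ^0(U;F) ≅ Z; Ȟ^1(U;F) ≅ Z^2; Ȟ^2(U;F) ≅ 0

nonempty intersections:
  W12={p} W13={u,v} W14={t} W15={q} W23={s} W45={w}
C dims 5,6; δ0: rk 4, SNF 1^4
Ȟ^0: (5−4)−0=1 ⇒ Z
Ȟ^1: (6−0)−4=2 ⇒ Z^2
Ȟ^2: (0−0)−0=0 ⇒ 0


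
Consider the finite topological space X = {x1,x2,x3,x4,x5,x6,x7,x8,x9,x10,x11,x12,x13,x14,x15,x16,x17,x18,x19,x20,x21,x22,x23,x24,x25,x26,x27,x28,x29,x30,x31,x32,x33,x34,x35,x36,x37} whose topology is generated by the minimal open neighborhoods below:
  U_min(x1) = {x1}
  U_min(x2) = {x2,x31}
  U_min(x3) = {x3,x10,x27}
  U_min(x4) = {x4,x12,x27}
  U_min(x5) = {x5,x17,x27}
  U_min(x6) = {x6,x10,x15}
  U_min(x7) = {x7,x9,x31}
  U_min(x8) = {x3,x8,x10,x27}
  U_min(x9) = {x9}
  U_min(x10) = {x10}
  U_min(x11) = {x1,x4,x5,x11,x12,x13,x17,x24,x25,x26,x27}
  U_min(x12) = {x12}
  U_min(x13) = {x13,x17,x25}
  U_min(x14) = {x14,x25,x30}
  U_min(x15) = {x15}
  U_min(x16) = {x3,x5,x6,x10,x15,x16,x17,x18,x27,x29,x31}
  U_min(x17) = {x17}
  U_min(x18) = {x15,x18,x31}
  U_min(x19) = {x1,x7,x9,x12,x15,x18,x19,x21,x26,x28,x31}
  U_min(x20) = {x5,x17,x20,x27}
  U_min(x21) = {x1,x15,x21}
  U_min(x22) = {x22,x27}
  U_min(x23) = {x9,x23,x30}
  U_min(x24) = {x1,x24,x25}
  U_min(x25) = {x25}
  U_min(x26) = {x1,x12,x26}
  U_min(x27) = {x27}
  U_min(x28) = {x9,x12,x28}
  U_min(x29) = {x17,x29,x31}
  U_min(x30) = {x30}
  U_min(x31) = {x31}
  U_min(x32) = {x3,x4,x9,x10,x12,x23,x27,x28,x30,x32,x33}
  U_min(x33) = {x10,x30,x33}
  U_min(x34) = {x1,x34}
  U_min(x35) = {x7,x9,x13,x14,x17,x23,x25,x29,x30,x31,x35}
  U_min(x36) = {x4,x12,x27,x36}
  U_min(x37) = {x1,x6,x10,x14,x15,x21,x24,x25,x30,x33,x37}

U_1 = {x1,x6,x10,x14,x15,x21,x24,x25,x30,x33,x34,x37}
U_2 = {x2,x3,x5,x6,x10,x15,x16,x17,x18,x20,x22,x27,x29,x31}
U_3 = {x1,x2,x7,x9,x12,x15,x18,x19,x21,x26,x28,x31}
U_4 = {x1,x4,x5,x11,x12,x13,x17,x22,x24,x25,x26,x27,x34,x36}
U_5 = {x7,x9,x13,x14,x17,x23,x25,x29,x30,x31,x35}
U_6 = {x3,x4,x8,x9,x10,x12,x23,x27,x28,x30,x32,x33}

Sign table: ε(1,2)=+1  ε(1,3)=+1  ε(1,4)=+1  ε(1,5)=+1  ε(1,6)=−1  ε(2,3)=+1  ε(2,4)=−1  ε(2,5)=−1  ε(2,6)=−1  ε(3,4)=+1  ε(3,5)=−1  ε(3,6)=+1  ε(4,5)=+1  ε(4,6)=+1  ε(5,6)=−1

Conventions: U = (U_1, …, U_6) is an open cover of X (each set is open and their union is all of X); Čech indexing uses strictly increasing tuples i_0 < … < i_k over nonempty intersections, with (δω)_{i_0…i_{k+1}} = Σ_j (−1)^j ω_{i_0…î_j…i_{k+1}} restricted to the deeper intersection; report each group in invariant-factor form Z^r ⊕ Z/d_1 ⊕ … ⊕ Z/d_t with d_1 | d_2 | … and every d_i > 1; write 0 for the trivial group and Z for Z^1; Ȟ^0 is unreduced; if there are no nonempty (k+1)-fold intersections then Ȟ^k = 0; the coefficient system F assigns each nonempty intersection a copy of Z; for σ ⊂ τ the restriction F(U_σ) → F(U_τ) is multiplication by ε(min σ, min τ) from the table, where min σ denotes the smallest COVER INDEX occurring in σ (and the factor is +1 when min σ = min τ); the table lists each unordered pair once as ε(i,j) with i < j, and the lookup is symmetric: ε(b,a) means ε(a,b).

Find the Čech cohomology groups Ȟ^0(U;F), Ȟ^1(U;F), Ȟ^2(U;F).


Ȟ^0(U;F) ≅ 0,  Ȟ^1(U;F) ≅ Z/2,  Ȟ^2(U;F) ≅ Z

nonempty intersections:
  U12={x6,x10,x15} U13={x1,x15,x21} U14={x1,x24,x25,x34} U15={x14,x25,x30} U16={x10,x30,x33} U23={x2,x15,x18,x31} U24={x5,x17,x22,x27} U25={x17,x29,x31} U26={x3,x10,x27} U34={x1,x12,x26} U35={x7,x9,x31} U36={x9,x12,x28} U45={x13,x17,x25} U46={x4,x12,x27} U56={x9,x23,x30}
  U123={x15} U126={x10} U134={x1} U145={x25} U156={x30} U235={x31} U245={x17} U246={x27} U346={x12} U356={x9}
C dims 6,15,10; δ0: rk 6, SNF 1^5·2; δ1: rk 9, SNF 1^9
Ȟ^0: (6−6)−0=0 ⇒ 0
Ȟ^1: (15−9)−6=0 plus torsion [2] ⇒ Z/2
Ȟ^2: (10−0)−9=1 ⇒ Z


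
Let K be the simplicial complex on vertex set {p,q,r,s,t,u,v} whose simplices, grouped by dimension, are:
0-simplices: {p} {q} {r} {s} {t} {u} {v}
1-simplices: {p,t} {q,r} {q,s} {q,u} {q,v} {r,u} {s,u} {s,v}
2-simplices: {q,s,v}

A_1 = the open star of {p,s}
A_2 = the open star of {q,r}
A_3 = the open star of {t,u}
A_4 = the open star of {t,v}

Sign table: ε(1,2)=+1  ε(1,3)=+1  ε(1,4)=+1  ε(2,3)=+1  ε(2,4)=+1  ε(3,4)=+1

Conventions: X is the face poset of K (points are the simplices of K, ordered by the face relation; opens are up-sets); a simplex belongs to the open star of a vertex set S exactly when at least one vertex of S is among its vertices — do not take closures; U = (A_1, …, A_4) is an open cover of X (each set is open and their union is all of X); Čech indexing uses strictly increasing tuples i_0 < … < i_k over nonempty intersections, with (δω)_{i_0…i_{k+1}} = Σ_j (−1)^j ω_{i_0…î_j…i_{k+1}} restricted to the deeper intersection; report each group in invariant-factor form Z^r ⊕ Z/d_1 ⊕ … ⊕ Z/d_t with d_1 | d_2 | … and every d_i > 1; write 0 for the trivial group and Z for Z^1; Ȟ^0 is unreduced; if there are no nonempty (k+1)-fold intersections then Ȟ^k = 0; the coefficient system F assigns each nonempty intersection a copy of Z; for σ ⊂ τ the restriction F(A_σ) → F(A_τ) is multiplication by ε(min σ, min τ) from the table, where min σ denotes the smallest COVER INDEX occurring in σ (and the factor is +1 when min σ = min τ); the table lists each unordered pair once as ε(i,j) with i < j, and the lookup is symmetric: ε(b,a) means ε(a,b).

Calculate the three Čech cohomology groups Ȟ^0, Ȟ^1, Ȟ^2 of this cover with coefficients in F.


cover nerve:
  A1={{p},{s},{p,t},{q,s},{s,u},{s,v},{q,s,v}} A2={{q},{r},{q,r},{q,s},{q,u},{q,v},{r,u},{q,s,v}} A3={{t},{u},{p,t},{q,u},{r,u},{s,u}} A4={{t},{v},{p,t},{q,v},{s,v},{q,s,v}}
  A12={{q,s},{q,s,v}} A13={{p,t},{s,u}} A14={{p,t},{s,v},{q,s,v}} A23={{q,u},{r,u}} A24={{q,v},{q,s,v}} A34={{t},{p,t}}
  A124={{q,s,v}} A134={{p,t}}
C dims 4,6,2; δ0: rk 3, SNF 1^3; δ1: rk 2, SNF 1^2
Ȟ^0: (4−3)−0=1 ⇒ Z
Ȟ^1: (6−2)−3=1 ⇒ Z
Ȟ^2: (2−0)−2=0 ⇒ 0

Ȟ^0 = Z, Ȟ^1 = Z and Ȟ^2 = 0


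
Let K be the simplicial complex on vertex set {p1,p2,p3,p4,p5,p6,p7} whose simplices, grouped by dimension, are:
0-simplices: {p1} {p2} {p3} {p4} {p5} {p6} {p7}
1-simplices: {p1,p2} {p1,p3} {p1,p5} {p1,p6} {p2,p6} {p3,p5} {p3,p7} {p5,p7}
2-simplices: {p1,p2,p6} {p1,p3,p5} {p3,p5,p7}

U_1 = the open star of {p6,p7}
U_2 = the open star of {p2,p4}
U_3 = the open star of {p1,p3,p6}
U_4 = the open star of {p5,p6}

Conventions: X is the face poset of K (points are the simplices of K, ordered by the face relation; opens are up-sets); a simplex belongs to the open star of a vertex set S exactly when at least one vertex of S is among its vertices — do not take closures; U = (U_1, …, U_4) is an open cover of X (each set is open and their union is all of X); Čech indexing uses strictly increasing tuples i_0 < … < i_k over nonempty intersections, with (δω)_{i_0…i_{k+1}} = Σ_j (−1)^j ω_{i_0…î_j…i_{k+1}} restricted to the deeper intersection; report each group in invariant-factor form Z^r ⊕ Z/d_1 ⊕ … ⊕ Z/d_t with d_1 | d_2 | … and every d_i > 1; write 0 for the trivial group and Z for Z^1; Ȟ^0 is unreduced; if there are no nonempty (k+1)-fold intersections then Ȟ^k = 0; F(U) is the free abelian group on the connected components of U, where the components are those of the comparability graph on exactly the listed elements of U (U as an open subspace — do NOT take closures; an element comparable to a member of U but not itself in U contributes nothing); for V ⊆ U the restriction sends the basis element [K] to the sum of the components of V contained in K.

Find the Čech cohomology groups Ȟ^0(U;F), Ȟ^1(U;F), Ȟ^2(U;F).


Ȟ^0 = Z^2; Ȟ^1 = 0; Ȟ^2 = 0

nonempty intersections:
  U1={{p6},{p7},{p1,p6},{p2,p6},{p3,p7},{p5,p7},{p1,p2,p6},{p3,p5,p7}} U2={{p2},{p4},{p1,p2},{p2,p6},{p1,p2,p6}} U3={{p1},{p3},{p6},{p1,p2},{p1,p3},{p1,p5},{p1,p6},{p2,p6},{p3,p5},{p3,p7},{p1,p2,p6},{p1,p3,p5},{p3,p5,p7}} U4={{p5},{p6},{p1,p5},{p1,p6},{p2,p6},{p3,p5},{p5,p7},{p1,p2,p6},{p1,p3,p5},{p3,p5,p7}}
  U12={{p2,p6},{p1,p2,p6}} U13={{p6},{p1,p6},{p2,p6},{p3,p7},{p1,p2,p6},{p3,p5,p7}} U14={{p6},{p1,p6},{p2,p6},{p5,p7},{p1,p2,p6},{p3,p5,p7}} U23={{p1,p2},{p2,p6},{p1,p2,p6}} U24={{p2,p6},{p1,p2,p6}} U34={{p6},{p1,p5},{p1,p6},{p2,p6},{p3,p5},{p1,p2,p6},{p1,p3,p5},{p3,p5,p7}}
  U123={{p2,p6},{p1,p2,p6}} U124={{p2,p6},{p1,p2,p6}} U134={{p6},{p1,p6},{p2,p6},{p1,p2,p6},{p3,p5,p7}} U234={{p2,p6},{p1,p2,p6}}
  U1234={{p2,p6},{p1,p2,p6}}
components per intersection:
  U1: {{p6},{p1,p6},{p2,p6},{p1,p2,p6}} {{p7},{p3,p7},{p5,p7},{p3,p5,p7}}
  U2: {{p2},{p1,p2},{p2,p6},{p1,p2,p6}} {{p4}}
  U3: {{p1},{p3},{p6},{p1,p2},{p1,p3},{p1,p5},{p1,p6},{p2,p6},{p3,p5},{p3,p7},{p1,p2,p6},{p1,p3,p5},{p3,p5,p7}}
  U4: {{p5},{p1,p5},{p3,p5},{p5,p7},{p1,p3,p5},{p3,p5,p7}} {{p6},{p1,p6},{p2,p6},{p1,p2,p6}}
  U12: {{p2,p6},{p1,p2,p6}}
  U13: {{p6},{p1,p6},{p2,p6},{p1,p2,p6}} {{p3,p7},{p3,p5,p7}}
  U14: {{p6},{p1,p6},{p2,p6},{p1,p2,p6}} {{p5,p7},{p3,p5,p7}}
  U23: {{p1,p2},{p2,p6},{p1,p2,p6}}
  U24: {{p2,p6},{p1,p2,p6}}
  U34: {{p6},{p1,p6},{p2,p6},{p1,p2,p6}} {{p1,p5},{p3,p5},{p1,p3,p5},{p3,p5,p7}}
  U123: {{p2,p6},{p1,p2,p6}}
  U124: {{p2,p6},{p1,p2,p6}}
  U134: {{p6},{p1,p6},{p2,p6},{p1,p2,p6}} {{p3,p5,p7}}
  U234: {{p2,p6},{p1,p2,p6}}
  U1234: {{p2,p6},{p1,p2,p6}}
C dims 7,9,5,1; δ0: rk 5, SNF 1^5; δ1: rk 4, SNF 1^4; δ2: rk 1, SNF 1^1
Ȟ^0: (7−5)−0=2 ⇒ Z^2
Ȟ^1: (9−4)−5=0 ⇒ 0
Ȟ^2: (5−1)−4=0 ⇒ 0


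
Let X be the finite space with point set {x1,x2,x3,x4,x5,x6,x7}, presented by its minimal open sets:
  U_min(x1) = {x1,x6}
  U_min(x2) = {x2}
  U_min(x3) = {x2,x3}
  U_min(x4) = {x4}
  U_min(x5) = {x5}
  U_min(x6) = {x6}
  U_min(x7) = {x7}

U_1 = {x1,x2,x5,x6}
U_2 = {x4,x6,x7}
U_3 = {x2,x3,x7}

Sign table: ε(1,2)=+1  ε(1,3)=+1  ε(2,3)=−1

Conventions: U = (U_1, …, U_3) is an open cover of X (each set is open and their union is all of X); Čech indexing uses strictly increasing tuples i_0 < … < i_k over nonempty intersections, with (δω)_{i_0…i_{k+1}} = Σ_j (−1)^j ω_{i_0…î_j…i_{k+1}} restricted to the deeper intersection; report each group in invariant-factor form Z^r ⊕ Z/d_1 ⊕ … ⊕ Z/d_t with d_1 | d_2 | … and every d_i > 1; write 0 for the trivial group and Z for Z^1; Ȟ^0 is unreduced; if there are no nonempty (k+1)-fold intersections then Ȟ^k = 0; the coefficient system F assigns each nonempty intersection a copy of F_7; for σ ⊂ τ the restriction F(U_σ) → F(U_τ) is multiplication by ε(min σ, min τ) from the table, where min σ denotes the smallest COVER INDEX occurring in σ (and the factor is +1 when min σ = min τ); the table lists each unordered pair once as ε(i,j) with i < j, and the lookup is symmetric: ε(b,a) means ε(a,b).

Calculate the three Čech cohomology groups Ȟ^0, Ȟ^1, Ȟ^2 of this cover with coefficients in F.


Ȟ^0 = 0, Ȟ^1 = 0, Ȟ^2 = 0

nerve simplices:
  U12={x6} U13={x2} U23={x7}
C dims 3,3; δ0: rk_F7 3
degree 0: 3−3−0 = 0 → Ȟ^0 ≅ 0
degree 1: 3−0−3 = 0 → Ȟ^1 ≅ 0
degree 2: 0−0−0 = 0 → Ȟ^2 ≅ 0


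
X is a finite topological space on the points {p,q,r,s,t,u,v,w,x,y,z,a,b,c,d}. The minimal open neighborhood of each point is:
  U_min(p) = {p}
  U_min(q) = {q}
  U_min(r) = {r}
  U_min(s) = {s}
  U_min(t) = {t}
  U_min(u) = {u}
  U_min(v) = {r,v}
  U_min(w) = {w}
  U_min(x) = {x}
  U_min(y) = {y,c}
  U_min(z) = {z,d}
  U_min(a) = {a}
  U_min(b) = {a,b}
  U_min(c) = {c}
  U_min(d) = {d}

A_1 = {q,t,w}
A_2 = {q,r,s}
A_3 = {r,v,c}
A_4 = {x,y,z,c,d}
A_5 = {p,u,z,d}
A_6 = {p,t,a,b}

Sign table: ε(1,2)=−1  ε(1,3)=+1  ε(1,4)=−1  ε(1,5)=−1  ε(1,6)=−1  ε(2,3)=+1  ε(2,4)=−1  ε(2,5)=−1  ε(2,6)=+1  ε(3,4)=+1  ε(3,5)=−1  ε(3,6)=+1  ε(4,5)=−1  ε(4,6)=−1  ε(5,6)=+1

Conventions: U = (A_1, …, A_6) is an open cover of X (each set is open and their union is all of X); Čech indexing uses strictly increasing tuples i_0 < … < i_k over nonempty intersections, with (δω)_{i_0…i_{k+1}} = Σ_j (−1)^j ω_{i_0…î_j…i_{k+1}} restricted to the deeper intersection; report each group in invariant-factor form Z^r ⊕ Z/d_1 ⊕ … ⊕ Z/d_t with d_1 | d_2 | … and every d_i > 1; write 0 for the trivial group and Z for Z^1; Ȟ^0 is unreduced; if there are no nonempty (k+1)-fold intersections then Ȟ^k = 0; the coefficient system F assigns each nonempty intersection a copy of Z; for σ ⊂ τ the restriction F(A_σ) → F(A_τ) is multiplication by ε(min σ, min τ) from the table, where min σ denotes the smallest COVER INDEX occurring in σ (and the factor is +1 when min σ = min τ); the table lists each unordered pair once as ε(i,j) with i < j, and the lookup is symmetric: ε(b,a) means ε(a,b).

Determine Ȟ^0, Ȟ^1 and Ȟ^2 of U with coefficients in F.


nonempty overlaps:
  A12={q} A16={t} A23={r} A34={c} A45={z,d} A56={p}
C dims 6,6; δ0: rk 6, SNF 1^5·2
degree 0: 6−6−0 = 0 → Ȟ^0 ≅ 0
degree 1: 6−0−6 = 0 plus torsion [2] → Ȟ^1 ≅ Z/2
degree 2: 0−0−0 = 0 → Ȟ^2 ≅ 0

Ȟ^0(U;F) ≅ 0,  Ȟ^1(U;F) ≅ Z/2,  Ȟ^2(U;F) ≅ 0
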